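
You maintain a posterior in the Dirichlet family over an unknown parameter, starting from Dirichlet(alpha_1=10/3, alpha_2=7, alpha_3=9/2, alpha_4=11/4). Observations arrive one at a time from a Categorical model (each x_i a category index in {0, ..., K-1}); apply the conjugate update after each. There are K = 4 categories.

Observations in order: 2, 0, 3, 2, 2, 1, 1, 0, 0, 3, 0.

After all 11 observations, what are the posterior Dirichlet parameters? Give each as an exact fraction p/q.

alpha_1=22/3, alpha_2=9, alpha_3=15/2, alpha_4=19/4

obs 1: x=2 → posterior Dirichlet(10/3, 7, 11/2, 11/4)
obs 2: x=0 → posterior Dirichlet(13/3, 7, 11/2, 11/4)
obs 3: x=3 → posterior Dirichlet(13/3, 7, 11/2, 15/4)
obs 4: x=2 → posterior Dirichlet(13/3, 7, 13/2, 15/4)
obs 5: x=2 → posterior Dirichlet(13/3, 7, 15/2, 15/4)
obs 6: x=1 → posterior Dirichlet(13/3, 8, 15/2, 15/4)
obs 7: x=1 → posterior Dirichlet(13/3, 9, 15/2, 15/4)
obs 8: x=0 → posterior Dirichlet(16/3, 9, 15/2, 15/4)
obs 9: x=0 → posterior Dirichlet(19/3, 9, 15/2, 15/4)
obs 10: x=3 → posterior Dirichlet(19/3, 9, 15/2, 19/4)
obs 11: x=0 → posterior Dirichlet(22/3, 9, 15/2, 19/4)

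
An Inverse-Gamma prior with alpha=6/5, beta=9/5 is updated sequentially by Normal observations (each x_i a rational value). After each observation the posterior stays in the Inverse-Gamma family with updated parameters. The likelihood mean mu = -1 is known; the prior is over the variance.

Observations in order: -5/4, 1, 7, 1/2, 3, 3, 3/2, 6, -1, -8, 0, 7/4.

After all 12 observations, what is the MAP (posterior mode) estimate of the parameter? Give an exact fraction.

obs 1: x=-5/4 → posterior Inverse-Gamma(17/10, 293/160)
obs 2: x=1 → posterior Inverse-Gamma(11/5, 613/160)
obs 3: x=7 → posterior Inverse-Gamma(27/10, 5733/160)
obs 4: x=1/2 → posterior Inverse-Gamma(16/5, 5913/160)
obs 5: x=3 → posterior Inverse-Gamma(37/10, 7193/160)
obs 6: x=3 → posterior Inverse-Gamma(21/5, 8473/160)
obs 7: x=3/2 → posterior Inverse-Gamma(47/10, 8973/160)
obs 8: x=6 → posterior Inverse-Gamma(26/5, 12893/160)
obs 9: x=-1 → posterior Inverse-Gamma(57/10, 12893/160)
obs 10: x=-8 → posterior Inverse-Gamma(31/5, 16813/160)
obs 11: x=0 → posterior Inverse-Gamma(67/10, 16893/160)
obs 12: x=7/4 → posterior Inverse-Gamma(36/5, 8749/80)

8749/656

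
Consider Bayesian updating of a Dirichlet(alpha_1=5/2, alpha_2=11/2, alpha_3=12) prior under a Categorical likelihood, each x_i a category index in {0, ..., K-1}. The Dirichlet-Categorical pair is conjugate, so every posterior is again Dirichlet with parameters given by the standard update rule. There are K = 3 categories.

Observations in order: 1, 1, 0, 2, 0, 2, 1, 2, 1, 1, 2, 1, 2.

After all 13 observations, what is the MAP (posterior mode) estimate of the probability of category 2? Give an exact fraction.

8/15

obs 1: x=1 → posterior Dirichlet(5/2, 13/2, 12)
obs 2: x=1 → posterior Dirichlet(5/2, 15/2, 12)
obs 3: x=0 → posterior Dirichlet(7/2, 15/2, 12)
obs 4: x=2 → posterior Dirichlet(7/2, 15/2, 13)
obs 5: x=0 → posterior Dirichlet(9/2, 15/2, 13)
obs 6: x=2 → posterior Dirichlet(9/2, 15/2, 14)
obs 7: x=1 → posterior Dirichlet(9/2, 17/2, 14)
obs 8: x=2 → posterior Dirichlet(9/2, 17/2, 15)
obs 9: x=1 → posterior Dirichlet(9/2, 19/2, 15)
obs 10: x=1 → posterior Dirichlet(9/2, 21/2, 15)
obs 11: x=2 → posterior Dirichlet(9/2, 21/2, 16)
obs 12: x=1 → posterior Dirichlet(9/2, 23/2, 16)
obs 13: x=2 → posterior Dirichlet(9/2, 23/2, 17)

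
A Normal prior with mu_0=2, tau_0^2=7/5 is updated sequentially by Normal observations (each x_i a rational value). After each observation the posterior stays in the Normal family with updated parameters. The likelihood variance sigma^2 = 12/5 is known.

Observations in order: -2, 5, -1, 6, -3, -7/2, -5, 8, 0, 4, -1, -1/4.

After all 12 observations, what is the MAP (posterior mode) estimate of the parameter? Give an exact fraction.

obs 1: x=-2 → posterior Normal(10/19, 84/95)
obs 2: x=5 → posterior Normal(45/26, 42/65)
obs 3: x=-1 → posterior Normal(38/33, 28/55)
obs 4: x=6 → posterior Normal(2, 21/50)
obs 5: x=-3 → posterior Normal(59/47, 84/235)
obs 6: x=-7/2 → posterior Normal(23/36, 14/45)
obs 7: x=-5 → posterior Normal(-1/122, 84/305)
obs 8: x=8 → posterior Normal(111/136, 21/85)
obs 9: x=0 → posterior Normal(37/50, 28/125)
obs 10: x=4 → posterior Normal(167/164, 42/205)
obs 11: x=-1 → posterior Normal(153/178, 84/445)
obs 12: x=-1/4 → posterior Normal(299/384, 7/40)

299/384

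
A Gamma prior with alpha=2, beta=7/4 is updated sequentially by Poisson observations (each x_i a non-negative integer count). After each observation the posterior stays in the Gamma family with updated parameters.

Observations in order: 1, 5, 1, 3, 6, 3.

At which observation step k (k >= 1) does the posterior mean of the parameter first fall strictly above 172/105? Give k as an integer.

obs 1: x=1 → posterior Gamma(3, 11/4)
obs 2: x=5 → posterior Gamma(8, 15/4)
obs 3: x=1 → posterior Gamma(9, 19/4)
obs 4: x=3 → posterior Gamma(12, 23/4)
obs 5: x=6 → posterior Gamma(18, 27/4)
obs 6: x=3 → posterior Gamma(21, 31/4)

k = 2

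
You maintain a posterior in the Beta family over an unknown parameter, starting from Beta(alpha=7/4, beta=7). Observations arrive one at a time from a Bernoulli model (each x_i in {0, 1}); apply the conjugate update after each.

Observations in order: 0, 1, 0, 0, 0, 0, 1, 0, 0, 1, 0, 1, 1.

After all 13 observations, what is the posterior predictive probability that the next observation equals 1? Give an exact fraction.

9/29

obs 1: x=0 → posterior Beta(7/4, 8)
obs 2: x=1 → posterior Beta(11/4, 8)
obs 3: x=0 → posterior Beta(11/4, 9)
obs 4: x=0 → posterior Beta(11/4, 10)
obs 5: x=0 → posterior Beta(11/4, 11)
obs 6: x=0 → posterior Beta(11/4, 12)
obs 7: x=1 → posterior Beta(15/4, 12)
obs 8: x=0 → posterior Beta(15/4, 13)
obs 9: x=0 → posterior Beta(15/4, 14)
obs 10: x=1 → posterior Beta(19/4, 14)
obs 11: x=0 → posterior Beta(19/4, 15)
obs 12: x=1 → posterior Beta(23/4, 15)
obs 13: x=1 → posterior Beta(27/4, 15)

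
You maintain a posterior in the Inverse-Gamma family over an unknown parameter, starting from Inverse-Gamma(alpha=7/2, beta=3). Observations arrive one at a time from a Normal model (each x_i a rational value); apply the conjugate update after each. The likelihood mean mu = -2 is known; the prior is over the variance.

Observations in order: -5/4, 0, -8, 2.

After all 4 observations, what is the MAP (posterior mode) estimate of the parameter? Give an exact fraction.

obs 1: x=-5/4 → posterior Inverse-Gamma(4, 105/32)
obs 2: x=0 → posterior Inverse-Gamma(9/2, 169/32)
obs 3: x=-8 → posterior Inverse-Gamma(5, 745/32)
obs 4: x=2 → posterior Inverse-Gamma(11/2, 1001/32)

77/16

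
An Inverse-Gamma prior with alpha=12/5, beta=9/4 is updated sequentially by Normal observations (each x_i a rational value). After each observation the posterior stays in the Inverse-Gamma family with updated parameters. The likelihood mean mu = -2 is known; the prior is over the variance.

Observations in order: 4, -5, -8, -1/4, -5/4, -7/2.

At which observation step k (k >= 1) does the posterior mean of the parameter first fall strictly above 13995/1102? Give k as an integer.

obs 1: x=4 → posterior Inverse-Gamma(29/10, 81/4)
obs 2: x=-5 → posterior Inverse-Gamma(17/5, 99/4)
obs 3: x=-8 → posterior Inverse-Gamma(39/10, 171/4)
obs 4: x=-1/4 → posterior Inverse-Gamma(22/5, 1417/32)
obs 5: x=-5/4 → posterior Inverse-Gamma(49/10, 713/16)
obs 6: x=-7/2 → posterior Inverse-Gamma(27/5, 731/16)

k = 3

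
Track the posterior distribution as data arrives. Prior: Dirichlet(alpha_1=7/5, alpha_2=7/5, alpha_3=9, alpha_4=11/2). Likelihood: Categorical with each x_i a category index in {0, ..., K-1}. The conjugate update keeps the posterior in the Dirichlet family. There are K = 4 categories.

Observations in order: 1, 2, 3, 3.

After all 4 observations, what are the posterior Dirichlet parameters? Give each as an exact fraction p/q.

alpha_1=7/5, alpha_2=12/5, alpha_3=10, alpha_4=15/2

obs 1: x=1 → posterior Dirichlet(7/5, 12/5, 9, 11/2)
obs 2: x=2 → posterior Dirichlet(7/5, 12/5, 10, 11/2)
obs 3: x=3 → posterior Dirichlet(7/5, 12/5, 10, 13/2)
obs 4: x=3 → posterior Dirichlet(7/5, 12/5, 10, 15/2)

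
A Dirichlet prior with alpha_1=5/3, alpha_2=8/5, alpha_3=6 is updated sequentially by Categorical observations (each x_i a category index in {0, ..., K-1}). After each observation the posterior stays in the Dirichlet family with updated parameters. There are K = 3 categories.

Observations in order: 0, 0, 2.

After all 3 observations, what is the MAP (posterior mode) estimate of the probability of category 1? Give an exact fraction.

obs 1: x=0 → posterior Dirichlet(8/3, 8/5, 6)
obs 2: x=0 → posterior Dirichlet(11/3, 8/5, 6)
obs 3: x=2 → posterior Dirichlet(11/3, 8/5, 7)

9/139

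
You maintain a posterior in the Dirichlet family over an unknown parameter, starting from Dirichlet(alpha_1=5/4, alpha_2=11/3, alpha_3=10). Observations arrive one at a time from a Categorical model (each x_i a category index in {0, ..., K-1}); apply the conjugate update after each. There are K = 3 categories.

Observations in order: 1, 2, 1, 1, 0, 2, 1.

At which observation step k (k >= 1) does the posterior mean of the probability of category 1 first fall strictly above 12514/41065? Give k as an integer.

obs 1: x=1 → posterior Dirichlet(5/4, 14/3, 10)
obs 2: x=2 → posterior Dirichlet(5/4, 14/3, 11)
obs 3: x=1 → posterior Dirichlet(5/4, 17/3, 11)
obs 4: x=1 → posterior Dirichlet(5/4, 20/3, 11)
obs 5: x=0 → posterior Dirichlet(9/4, 20/3, 11)
obs 6: x=2 → posterior Dirichlet(9/4, 20/3, 12)
obs 7: x=1 → posterior Dirichlet(9/4, 23/3, 12)

k = 3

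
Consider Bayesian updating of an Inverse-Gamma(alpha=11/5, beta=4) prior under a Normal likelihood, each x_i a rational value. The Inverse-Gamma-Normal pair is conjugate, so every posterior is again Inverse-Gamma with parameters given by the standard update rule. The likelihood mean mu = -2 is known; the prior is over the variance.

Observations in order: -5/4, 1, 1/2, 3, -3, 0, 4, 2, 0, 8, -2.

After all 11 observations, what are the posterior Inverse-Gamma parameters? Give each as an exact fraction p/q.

alpha=77/10, beta=3357/32

obs 1: x=-5/4 → posterior Inverse-Gamma(27/10, 137/32)
obs 2: x=1 → posterior Inverse-Gamma(16/5, 281/32)
obs 3: x=1/2 → posterior Inverse-Gamma(37/10, 381/32)
obs 4: x=3 → posterior Inverse-Gamma(21/5, 781/32)
obs 5: x=-3 → posterior Inverse-Gamma(47/10, 797/32)
obs 6: x=0 → posterior Inverse-Gamma(26/5, 861/32)
obs 7: x=4 → posterior Inverse-Gamma(57/10, 1437/32)
obs 8: x=2 → posterior Inverse-Gamma(31/5, 1693/32)
obs 9: x=0 → posterior Inverse-Gamma(67/10, 1757/32)
obs 10: x=8 → posterior Inverse-Gamma(36/5, 3357/32)
obs 11: x=-2 → posterior Inverse-Gamma(77/10, 3357/32)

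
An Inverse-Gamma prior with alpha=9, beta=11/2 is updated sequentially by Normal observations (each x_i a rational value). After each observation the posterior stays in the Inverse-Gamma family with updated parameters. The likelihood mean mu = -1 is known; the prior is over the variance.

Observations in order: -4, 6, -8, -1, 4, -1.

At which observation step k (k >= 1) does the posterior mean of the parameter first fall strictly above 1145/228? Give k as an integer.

k = 3

obs 1: x=-4 → posterior Inverse-Gamma(19/2, 10)
obs 2: x=6 → posterior Inverse-Gamma(10, 69/2)
obs 3: x=-8 → posterior Inverse-Gamma(21/2, 59)
obs 4: x=-1 → posterior Inverse-Gamma(11, 59)
obs 5: x=4 → posterior Inverse-Gamma(23/2, 143/2)
obs 6: x=-1 → posterior Inverse-Gamma(12, 143/2)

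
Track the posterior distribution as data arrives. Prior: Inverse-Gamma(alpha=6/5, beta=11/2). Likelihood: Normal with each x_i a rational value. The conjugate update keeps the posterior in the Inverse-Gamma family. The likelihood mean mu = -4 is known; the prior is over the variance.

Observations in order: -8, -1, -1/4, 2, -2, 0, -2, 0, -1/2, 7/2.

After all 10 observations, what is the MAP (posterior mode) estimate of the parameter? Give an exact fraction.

15565/1152

obs 1: x=-8 → posterior Inverse-Gamma(17/10, 27/2)
obs 2: x=-1 → posterior Inverse-Gamma(11/5, 18)
obs 3: x=-1/4 → posterior Inverse-Gamma(27/10, 801/32)
obs 4: x=2 → posterior Inverse-Gamma(16/5, 1377/32)
obs 5: x=-2 → posterior Inverse-Gamma(37/10, 1441/32)
obs 6: x=0 → posterior Inverse-Gamma(21/5, 1697/32)
obs 7: x=-2 → posterior Inverse-Gamma(47/10, 1761/32)
obs 8: x=0 → posterior Inverse-Gamma(26/5, 2017/32)
obs 9: x=-1/2 → posterior Inverse-Gamma(57/10, 2213/32)
obs 10: x=7/2 → posterior Inverse-Gamma(31/5, 3113/32)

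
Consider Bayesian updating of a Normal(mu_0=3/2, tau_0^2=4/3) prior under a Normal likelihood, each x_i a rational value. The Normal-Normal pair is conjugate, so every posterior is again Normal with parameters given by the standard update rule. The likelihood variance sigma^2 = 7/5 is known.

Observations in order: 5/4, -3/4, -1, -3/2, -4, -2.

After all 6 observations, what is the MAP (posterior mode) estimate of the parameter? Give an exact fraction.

-257/282

obs 1: x=5/4 → posterior Normal(113/82, 28/41)
obs 2: x=-3/4 → posterior Normal(83/122, 28/61)
obs 3: x=-1 → posterior Normal(43/162, 28/81)
obs 4: x=-3/2 → posterior Normal(-17/202, 28/101)
obs 5: x=-4 → posterior Normal(-177/242, 28/121)
obs 6: x=-2 → posterior Normal(-257/282, 28/141)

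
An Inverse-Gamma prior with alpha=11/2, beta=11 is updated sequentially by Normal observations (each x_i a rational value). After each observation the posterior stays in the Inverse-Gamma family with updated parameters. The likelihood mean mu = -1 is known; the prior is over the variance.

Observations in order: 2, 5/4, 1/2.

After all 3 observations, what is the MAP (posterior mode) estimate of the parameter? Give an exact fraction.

613/256

obs 1: x=2 → posterior Inverse-Gamma(6, 31/2)
obs 2: x=5/4 → posterior Inverse-Gamma(13/2, 577/32)
obs 3: x=1/2 → posterior Inverse-Gamma(7, 613/32)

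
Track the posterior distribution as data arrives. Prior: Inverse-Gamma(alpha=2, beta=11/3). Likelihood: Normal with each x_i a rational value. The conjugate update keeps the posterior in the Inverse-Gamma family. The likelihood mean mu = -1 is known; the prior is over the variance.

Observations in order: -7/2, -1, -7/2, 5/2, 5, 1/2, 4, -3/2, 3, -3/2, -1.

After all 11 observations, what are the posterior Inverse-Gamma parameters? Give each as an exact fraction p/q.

obs 1: x=-7/2 → posterior Inverse-Gamma(5/2, 163/24)
obs 2: x=-1 → posterior Inverse-Gamma(3, 163/24)
obs 3: x=-7/2 → posterior Inverse-Gamma(7/2, 119/12)
obs 4: x=5/2 → posterior Inverse-Gamma(4, 385/24)
obs 5: x=5 → posterior Inverse-Gamma(9/2, 817/24)
obs 6: x=1/2 → posterior Inverse-Gamma(5, 211/6)
obs 7: x=4 → posterior Inverse-Gamma(11/2, 143/3)
obs 8: x=-3/2 → posterior Inverse-Gamma(6, 1147/24)
obs 9: x=3 → posterior Inverse-Gamma(13/2, 1339/24)
obs 10: x=-3/2 → posterior Inverse-Gamma(7, 671/12)
obs 11: x=-1 → posterior Inverse-Gamma(15/2, 671/12)

alpha=15/2, beta=671/12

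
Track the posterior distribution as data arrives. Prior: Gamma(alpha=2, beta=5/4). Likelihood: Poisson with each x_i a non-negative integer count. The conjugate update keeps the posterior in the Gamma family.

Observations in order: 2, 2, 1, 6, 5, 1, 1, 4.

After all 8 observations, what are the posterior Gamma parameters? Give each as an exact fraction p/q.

alpha=24, beta=37/4

obs 1: x=2 → posterior Gamma(4, 9/4)
obs 2: x=2 → posterior Gamma(6, 13/4)
obs 3: x=1 → posterior Gamma(7, 17/4)
obs 4: x=6 → posterior Gamma(13, 21/4)
obs 5: x=5 → posterior Gamma(18, 25/4)
obs 6: x=1 → posterior Gamma(19, 29/4)
obs 7: x=1 → posterior Gamma(20, 33/4)
obs 8: x=4 → posterior Gamma(24, 37/4)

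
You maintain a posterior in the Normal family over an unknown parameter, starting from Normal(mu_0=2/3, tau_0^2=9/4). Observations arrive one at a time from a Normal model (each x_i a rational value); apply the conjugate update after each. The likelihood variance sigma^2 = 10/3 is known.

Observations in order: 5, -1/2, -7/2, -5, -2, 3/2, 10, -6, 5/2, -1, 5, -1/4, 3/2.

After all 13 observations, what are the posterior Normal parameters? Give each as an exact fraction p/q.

obs 1: x=5 → posterior Normal(485/201, 90/67)
obs 2: x=-1/2 → posterior Normal(889/564, 45/47)
obs 3: x=-7/2 → posterior Normal(161/363, 90/121)
obs 4: x=-5 → posterior Normal(-61/111, 45/74)
obs 5: x=-2 → posterior Normal(-58/75, 18/35)
obs 6: x=3/2 → posterior Normal(-569/1212, 45/101)
obs 7: x=10 → posterior Normal(1051/1374, 90/229)
obs 8: x=-6 → posterior Normal(79/1536, 45/128)
obs 9: x=5/2 → posterior Normal(242/849, 90/283)
obs 10: x=-1 → posterior Normal(161/930, 9/31)
obs 11: x=5 → posterior Normal(566/1011, 90/337)
obs 12: x=-1/4 → posterior Normal(2183/4368, 45/182)
obs 13: x=3/2 → posterior Normal(157/276, 90/391)

mu_0=157/276, tau_0^2=90/391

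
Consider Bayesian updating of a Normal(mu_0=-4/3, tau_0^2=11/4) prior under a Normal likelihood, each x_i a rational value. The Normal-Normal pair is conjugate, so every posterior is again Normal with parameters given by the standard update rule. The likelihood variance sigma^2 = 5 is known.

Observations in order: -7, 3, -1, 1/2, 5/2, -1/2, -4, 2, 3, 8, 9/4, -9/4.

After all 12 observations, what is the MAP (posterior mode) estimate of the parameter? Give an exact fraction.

269/912

obs 1: x=-7 → posterior Normal(-311/93, 55/31)
obs 2: x=3 → posterior Normal(-106/63, 55/42)
obs 3: x=-1 → posterior Normal(-245/159, 55/53)
obs 4: x=1/2 → posterior Normal(-457/384, 55/64)
obs 5: x=5/2 → posterior Normal(-146/225, 11/15)
obs 6: x=-1/2 → posterior Normal(-325/516, 55/86)
obs 7: x=-4 → posterior Normal(-589/582, 55/97)
obs 8: x=2 → posterior Normal(-457/648, 55/108)
obs 9: x=3 → posterior Normal(-37/102, 55/119)
obs 10: x=8 → posterior Normal(269/780, 11/26)
obs 11: x=9/4 → posterior Normal(835/1692, 55/141)
obs 12: x=-9/4 → posterior Normal(269/912, 55/152)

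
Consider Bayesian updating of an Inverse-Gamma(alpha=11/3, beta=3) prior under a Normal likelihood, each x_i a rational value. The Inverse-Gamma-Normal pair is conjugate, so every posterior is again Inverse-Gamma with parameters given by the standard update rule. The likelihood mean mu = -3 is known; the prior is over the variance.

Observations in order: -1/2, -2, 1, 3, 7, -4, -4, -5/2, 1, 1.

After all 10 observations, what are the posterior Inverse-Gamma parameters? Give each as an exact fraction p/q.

alpha=26/3, beta=399/4

obs 1: x=-1/2 → posterior Inverse-Gamma(25/6, 49/8)
obs 2: x=-2 → posterior Inverse-Gamma(14/3, 53/8)
obs 3: x=1 → posterior Inverse-Gamma(31/6, 117/8)
obs 4: x=3 → posterior Inverse-Gamma(17/3, 261/8)
obs 5: x=7 → posterior Inverse-Gamma(37/6, 661/8)
obs 6: x=-4 → posterior Inverse-Gamma(20/3, 665/8)
obs 7: x=-4 → posterior Inverse-Gamma(43/6, 669/8)
obs 8: x=-5/2 → posterior Inverse-Gamma(23/3, 335/4)
obs 9: x=1 → posterior Inverse-Gamma(49/6, 367/4)
obs 10: x=1 → posterior Inverse-Gamma(26/3, 399/4)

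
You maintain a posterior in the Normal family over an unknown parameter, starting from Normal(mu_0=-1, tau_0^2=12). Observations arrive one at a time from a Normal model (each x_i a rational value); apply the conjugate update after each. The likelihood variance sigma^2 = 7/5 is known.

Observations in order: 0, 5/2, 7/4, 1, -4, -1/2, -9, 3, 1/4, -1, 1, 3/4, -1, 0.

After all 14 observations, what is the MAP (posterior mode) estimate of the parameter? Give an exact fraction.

obs 1: x=0 → posterior Normal(-7/67, 84/67)
obs 2: x=5/2 → posterior Normal(143/127, 84/127)
obs 3: x=7/4 → posterior Normal(248/187, 84/187)
obs 4: x=1 → posterior Normal(308/247, 84/247)
obs 5: x=-4 → posterior Normal(68/307, 84/307)
obs 6: x=-1/2 → posterior Normal(38/367, 84/367)
obs 7: x=-9 → posterior Normal(-502/427, 12/61)
obs 8: x=3 → posterior Normal(-322/487, 84/487)
obs 9: x=1/4 → posterior Normal(-307/547, 84/547)
obs 10: x=-1 → posterior Normal(-367/607, 84/607)
obs 11: x=1 → posterior Normal(-307/667, 84/667)
obs 12: x=3/4 → posterior Normal(-262/727, 84/727)
obs 13: x=-1 → posterior Normal(-322/787, 84/787)
obs 14: x=0 → posterior Normal(-46/121, 12/121)

-46/121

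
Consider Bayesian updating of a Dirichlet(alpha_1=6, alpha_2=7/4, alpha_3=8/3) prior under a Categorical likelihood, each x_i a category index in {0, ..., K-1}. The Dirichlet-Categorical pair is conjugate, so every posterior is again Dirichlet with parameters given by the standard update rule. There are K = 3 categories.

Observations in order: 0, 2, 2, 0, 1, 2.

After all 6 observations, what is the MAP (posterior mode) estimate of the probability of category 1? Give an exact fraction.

3/23

obs 1: x=0 → posterior Dirichlet(7, 7/4, 8/3)
obs 2: x=2 → posterior Dirichlet(7, 7/4, 11/3)
obs 3: x=2 → posterior Dirichlet(7, 7/4, 14/3)
obs 4: x=0 → posterior Dirichlet(8, 7/4, 14/3)
obs 5: x=1 → posterior Dirichlet(8, 11/4, 14/3)
obs 6: x=2 → posterior Dirichlet(8, 11/4, 17/3)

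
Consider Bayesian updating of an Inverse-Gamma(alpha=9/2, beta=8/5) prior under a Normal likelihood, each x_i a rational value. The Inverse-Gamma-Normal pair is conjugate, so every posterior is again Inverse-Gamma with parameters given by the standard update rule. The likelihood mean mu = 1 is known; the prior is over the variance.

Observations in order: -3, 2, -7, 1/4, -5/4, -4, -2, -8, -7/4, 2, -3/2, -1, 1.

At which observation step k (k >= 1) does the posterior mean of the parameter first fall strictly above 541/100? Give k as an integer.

obs 1: x=-3 → posterior Inverse-Gamma(5, 48/5)
obs 2: x=2 → posterior Inverse-Gamma(11/2, 101/10)
obs 3: x=-7 → posterior Inverse-Gamma(6, 421/10)
obs 4: x=1/4 → posterior Inverse-Gamma(13/2, 6781/160)
obs 5: x=-5/4 → posterior Inverse-Gamma(7, 3593/80)
obs 6: x=-4 → posterior Inverse-Gamma(15/2, 4593/80)
obs 7: x=-2 → posterior Inverse-Gamma(8, 4953/80)
obs 8: x=-8 → posterior Inverse-Gamma(17/2, 8193/80)
obs 9: x=-7/4 → posterior Inverse-Gamma(9, 16991/160)
obs 10: x=2 → posterior Inverse-Gamma(19/2, 17071/160)
obs 11: x=-3/2 → posterior Inverse-Gamma(10, 17571/160)
obs 12: x=-1 → posterior Inverse-Gamma(21/2, 17891/160)
obs 13: x=1 → posterior Inverse-Gamma(11, 17891/160)

k = 3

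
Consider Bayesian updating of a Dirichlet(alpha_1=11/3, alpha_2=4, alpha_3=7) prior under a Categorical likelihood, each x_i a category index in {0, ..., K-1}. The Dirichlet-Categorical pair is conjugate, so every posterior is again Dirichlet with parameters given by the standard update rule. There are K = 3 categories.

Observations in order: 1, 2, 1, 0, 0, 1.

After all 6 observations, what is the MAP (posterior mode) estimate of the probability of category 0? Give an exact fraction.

obs 1: x=1 → posterior Dirichlet(11/3, 5, 7)
obs 2: x=2 → posterior Dirichlet(11/3, 5, 8)
obs 3: x=1 → posterior Dirichlet(11/3, 6, 8)
obs 4: x=0 → posterior Dirichlet(14/3, 6, 8)
obs 5: x=0 → posterior Dirichlet(17/3, 6, 8)
obs 6: x=1 → posterior Dirichlet(17/3, 7, 8)

14/53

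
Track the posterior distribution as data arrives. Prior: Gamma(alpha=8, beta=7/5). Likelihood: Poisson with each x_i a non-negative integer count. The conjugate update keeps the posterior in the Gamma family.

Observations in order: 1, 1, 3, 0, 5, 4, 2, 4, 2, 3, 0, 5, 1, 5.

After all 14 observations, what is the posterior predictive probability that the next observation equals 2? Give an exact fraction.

1253536878388122975562365332732930181370027625601839741837957943876185055020428251582375/5425093330805875473960817423840950335830532417850442765784005099310380361512534736371712

obs 1: x=1 → posterior Gamma(9, 12/5)
obs 2: x=1 → posterior Gamma(10, 17/5)
obs 3: x=3 → posterior Gamma(13, 22/5)
obs 4: x=0 → posterior Gamma(13, 27/5)
obs 5: x=5 → posterior Gamma(18, 32/5)
obs 6: x=4 → posterior Gamma(22, 37/5)
obs 7: x=2 → posterior Gamma(24, 42/5)
obs 8: x=4 → posterior Gamma(28, 47/5)
obs 9: x=2 → posterior Gamma(30, 52/5)
obs 10: x=3 → posterior Gamma(33, 57/5)
obs 11: x=0 → posterior Gamma(33, 62/5)
obs 12: x=5 → posterior Gamma(38, 67/5)
obs 13: x=1 → posterior Gamma(39, 72/5)
obs 14: x=5 → posterior Gamma(44, 77/5)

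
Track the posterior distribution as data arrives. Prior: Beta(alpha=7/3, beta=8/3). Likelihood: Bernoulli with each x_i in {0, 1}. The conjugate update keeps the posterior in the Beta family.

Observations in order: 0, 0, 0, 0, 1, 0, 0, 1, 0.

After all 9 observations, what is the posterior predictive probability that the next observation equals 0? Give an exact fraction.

29/42

obs 1: x=0 → posterior Beta(7/3, 11/3)
obs 2: x=0 → posterior Beta(7/3, 14/3)
obs 3: x=0 → posterior Beta(7/3, 17/3)
obs 4: x=0 → posterior Beta(7/3, 20/3)
obs 5: x=1 → posterior Beta(10/3, 20/3)
obs 6: x=0 → posterior Beta(10/3, 23/3)
obs 7: x=0 → posterior Beta(10/3, 26/3)
obs 8: x=1 → posterior Beta(13/3, 26/3)
obs 9: x=0 → posterior Beta(13/3, 29/3)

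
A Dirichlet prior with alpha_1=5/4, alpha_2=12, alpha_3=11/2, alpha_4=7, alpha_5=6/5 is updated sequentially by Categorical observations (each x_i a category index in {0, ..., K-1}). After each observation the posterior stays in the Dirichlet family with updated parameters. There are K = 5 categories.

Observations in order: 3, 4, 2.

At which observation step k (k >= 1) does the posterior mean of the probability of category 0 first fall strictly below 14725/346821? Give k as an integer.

k = 3

obs 1: x=3 → posterior Dirichlet(5/4, 12, 11/2, 8, 6/5)
obs 2: x=4 → posterior Dirichlet(5/4, 12, 11/2, 8, 11/5)
obs 3: x=2 → posterior Dirichlet(5/4, 12, 13/2, 8, 11/5)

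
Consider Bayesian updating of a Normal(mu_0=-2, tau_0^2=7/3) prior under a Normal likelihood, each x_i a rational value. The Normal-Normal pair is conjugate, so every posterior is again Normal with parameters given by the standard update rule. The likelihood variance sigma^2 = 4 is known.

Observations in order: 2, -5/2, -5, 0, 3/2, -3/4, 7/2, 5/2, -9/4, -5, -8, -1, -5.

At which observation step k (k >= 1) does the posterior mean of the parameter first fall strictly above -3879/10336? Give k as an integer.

k = 8

obs 1: x=2 → posterior Normal(-10/19, 28/19)
obs 2: x=-5/2 → posterior Normal(-55/52, 14/13)
obs 3: x=-5 → posterior Normal(-125/66, 28/33)
obs 4: x=0 → posterior Normal(-25/16, 7/10)
obs 5: x=3/2 → posterior Normal(-52/47, 28/47)
obs 6: x=-3/4 → posterior Normal(-229/216, 14/27)
obs 7: x=7/2 → posterior Normal(-131/244, 28/61)
obs 8: x=5/2 → posterior Normal(-61/272, 7/17)
obs 9: x=-9/4 → posterior Normal(-31/75, 28/75)
obs 10: x=-5 → posterior Normal(-33/41, 14/41)
obs 11: x=-8 → posterior Normal(-122/89, 28/89)
obs 12: x=-1 → posterior Normal(-43/32, 7/24)
obs 13: x=-5 → posterior Normal(-164/103, 28/103)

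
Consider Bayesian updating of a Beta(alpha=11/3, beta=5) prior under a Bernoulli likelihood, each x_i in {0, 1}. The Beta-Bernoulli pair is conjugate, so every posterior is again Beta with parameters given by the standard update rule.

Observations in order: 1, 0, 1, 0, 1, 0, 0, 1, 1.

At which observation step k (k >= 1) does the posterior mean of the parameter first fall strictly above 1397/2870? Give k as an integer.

obs 1: x=1 → posterior Beta(14/3, 5)
obs 2: x=0 → posterior Beta(14/3, 6)
obs 3: x=1 → posterior Beta(17/3, 6)
obs 4: x=0 → posterior Beta(17/3, 7)
obs 5: x=1 → posterior Beta(20/3, 7)
obs 6: x=0 → posterior Beta(20/3, 8)
obs 7: x=0 → posterior Beta(20/3, 9)
obs 8: x=1 → posterior Beta(23/3, 9)
obs 9: x=1 → posterior Beta(26/3, 9)

k = 5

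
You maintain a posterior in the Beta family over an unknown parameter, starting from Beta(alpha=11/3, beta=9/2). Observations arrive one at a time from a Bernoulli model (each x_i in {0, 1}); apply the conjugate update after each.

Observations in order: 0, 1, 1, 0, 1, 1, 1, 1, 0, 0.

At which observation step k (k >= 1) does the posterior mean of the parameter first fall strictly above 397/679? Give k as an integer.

k = 8

obs 1: x=0 → posterior Beta(11/3, 11/2)
obs 2: x=1 → posterior Beta(14/3, 11/2)
obs 3: x=1 → posterior Beta(17/3, 11/2)
obs 4: x=0 → posterior Beta(17/3, 13/2)
obs 5: x=1 → posterior Beta(20/3, 13/2)
obs 6: x=1 → posterior Beta(23/3, 13/2)
obs 7: x=1 → posterior Beta(26/3, 13/2)
obs 8: x=1 → posterior Beta(29/3, 13/2)
obs 9: x=0 → posterior Beta(29/3, 15/2)
obs 10: x=0 → posterior Beta(29/3, 17/2)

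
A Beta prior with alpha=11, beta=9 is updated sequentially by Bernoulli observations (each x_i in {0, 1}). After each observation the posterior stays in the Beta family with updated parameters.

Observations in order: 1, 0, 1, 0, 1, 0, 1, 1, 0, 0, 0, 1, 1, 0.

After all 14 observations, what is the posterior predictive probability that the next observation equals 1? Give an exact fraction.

9/17

obs 1: x=1 → posterior Beta(12, 9)
obs 2: x=0 → posterior Beta(12, 10)
obs 3: x=1 → posterior Beta(13, 10)
obs 4: x=0 → posterior Beta(13, 11)
obs 5: x=1 → posterior Beta(14, 11)
obs 6: x=0 → posterior Beta(14, 12)
obs 7: x=1 → posterior Beta(15, 12)
obs 8: x=1 → posterior Beta(16, 12)
obs 9: x=0 → posterior Beta(16, 13)
obs 10: x=0 → posterior Beta(16, 14)
obs 11: x=0 → posterior Beta(16, 15)
obs 12: x=1 → posterior Beta(17, 15)
obs 13: x=1 → posterior Beta(18, 15)
obs 14: x=0 → posterior Beta(18, 16)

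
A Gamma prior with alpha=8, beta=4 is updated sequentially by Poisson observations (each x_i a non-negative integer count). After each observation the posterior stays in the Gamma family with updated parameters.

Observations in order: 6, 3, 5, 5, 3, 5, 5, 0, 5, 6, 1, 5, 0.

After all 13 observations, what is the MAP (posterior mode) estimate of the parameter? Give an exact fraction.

56/17

obs 1: x=6 → posterior Gamma(14, 5)
obs 2: x=3 → posterior Gamma(17, 6)
obs 3: x=5 → posterior Gamma(22, 7)
obs 4: x=5 → posterior Gamma(27, 8)
obs 5: x=3 → posterior Gamma(30, 9)
obs 6: x=5 → posterior Gamma(35, 10)
obs 7: x=5 → posterior Gamma(40, 11)
obs 8: x=0 → posterior Gamma(40, 12)
obs 9: x=5 → posterior Gamma(45, 13)
obs 10: x=6 → posterior Gamma(51, 14)
obs 11: x=1 → posterior Gamma(52, 15)
obs 12: x=5 → posterior Gamma(57, 16)
obs 13: x=0 → posterior Gamma(57, 17)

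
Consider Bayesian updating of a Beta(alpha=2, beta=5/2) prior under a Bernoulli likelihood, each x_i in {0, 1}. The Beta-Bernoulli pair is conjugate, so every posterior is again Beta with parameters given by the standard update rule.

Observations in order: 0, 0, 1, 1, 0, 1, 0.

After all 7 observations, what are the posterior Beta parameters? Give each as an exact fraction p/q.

obs 1: x=0 → posterior Beta(2, 7/2)
obs 2: x=0 → posterior Beta(2, 9/2)
obs 3: x=1 → posterior Beta(3, 9/2)
obs 4: x=1 → posterior Beta(4, 9/2)
obs 5: x=0 → posterior Beta(4, 11/2)
obs 6: x=1 → posterior Beta(5, 11/2)
obs 7: x=0 → posterior Beta(5, 13/2)

alpha=5, beta=13/2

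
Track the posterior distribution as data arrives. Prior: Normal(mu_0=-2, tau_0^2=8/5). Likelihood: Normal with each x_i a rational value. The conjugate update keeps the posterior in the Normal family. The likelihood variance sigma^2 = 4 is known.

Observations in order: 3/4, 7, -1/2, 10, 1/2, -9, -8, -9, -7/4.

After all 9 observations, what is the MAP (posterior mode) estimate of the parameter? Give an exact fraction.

obs 1: x=3/4 → posterior Normal(-17/14, 8/7)
obs 2: x=7 → posterior Normal(11/18, 8/9)
obs 3: x=-1/2 → posterior Normal(9/22, 8/11)
obs 4: x=10 → posterior Normal(49/26, 8/13)
obs 5: x=1/2 → posterior Normal(17/10, 8/15)
obs 6: x=-9 → posterior Normal(15/34, 8/17)
obs 7: x=-8 → posterior Normal(-17/38, 8/19)
obs 8: x=-9 → posterior Normal(-53/42, 8/21)
obs 9: x=-7/4 → posterior Normal(-30/23, 8/23)

-30/23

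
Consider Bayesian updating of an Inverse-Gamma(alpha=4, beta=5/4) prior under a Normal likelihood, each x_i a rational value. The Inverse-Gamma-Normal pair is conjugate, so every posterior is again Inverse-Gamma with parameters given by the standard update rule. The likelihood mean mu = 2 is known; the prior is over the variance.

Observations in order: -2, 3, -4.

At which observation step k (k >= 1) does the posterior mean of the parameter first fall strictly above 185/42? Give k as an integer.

obs 1: x=-2 → posterior Inverse-Gamma(9/2, 37/4)
obs 2: x=3 → posterior Inverse-Gamma(5, 39/4)
obs 3: x=-4 → posterior Inverse-Gamma(11/2, 111/4)

k = 3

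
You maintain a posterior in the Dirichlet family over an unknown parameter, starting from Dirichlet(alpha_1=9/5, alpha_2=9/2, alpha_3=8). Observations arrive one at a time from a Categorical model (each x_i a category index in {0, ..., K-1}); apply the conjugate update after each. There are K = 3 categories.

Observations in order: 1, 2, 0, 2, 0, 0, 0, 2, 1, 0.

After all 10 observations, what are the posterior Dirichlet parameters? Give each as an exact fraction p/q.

alpha_1=34/5, alpha_2=13/2, alpha_3=11

obs 1: x=1 → posterior Dirichlet(9/5, 11/2, 8)
obs 2: x=2 → posterior Dirichlet(9/5, 11/2, 9)
obs 3: x=0 → posterior Dirichlet(14/5, 11/2, 9)
obs 4: x=2 → posterior Dirichlet(14/5, 11/2, 10)
obs 5: x=0 → posterior Dirichlet(19/5, 11/2, 10)
obs 6: x=0 → posterior Dirichlet(24/5, 11/2, 10)
obs 7: x=0 → posterior Dirichlet(29/5, 11/2, 10)
obs 8: x=2 → posterior Dirichlet(29/5, 11/2, 11)
obs 9: x=1 → posterior Dirichlet(29/5, 13/2, 11)
obs 10: x=0 → posterior Dirichlet(34/5, 13/2, 11)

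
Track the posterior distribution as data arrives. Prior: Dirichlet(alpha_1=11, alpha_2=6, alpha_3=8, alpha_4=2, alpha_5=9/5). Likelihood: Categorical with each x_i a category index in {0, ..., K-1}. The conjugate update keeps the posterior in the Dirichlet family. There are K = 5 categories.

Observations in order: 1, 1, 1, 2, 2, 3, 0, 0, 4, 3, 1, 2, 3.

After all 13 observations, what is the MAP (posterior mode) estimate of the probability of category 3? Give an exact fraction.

5/46

obs 1: x=1 → posterior Dirichlet(11, 7, 8, 2, 9/5)
obs 2: x=1 → posterior Dirichlet(11, 8, 8, 2, 9/5)
obs 3: x=1 → posterior Dirichlet(11, 9, 8, 2, 9/5)
obs 4: x=2 → posterior Dirichlet(11, 9, 9, 2, 9/5)
obs 5: x=2 → posterior Dirichlet(11, 9, 10, 2, 9/5)
obs 6: x=3 → posterior Dirichlet(11, 9, 10, 3, 9/5)
obs 7: x=0 → posterior Dirichlet(12, 9, 10, 3, 9/5)
obs 8: x=0 → posterior Dirichlet(13, 9, 10, 3, 9/5)
obs 9: x=4 → posterior Dirichlet(13, 9, 10, 3, 14/5)
obs 10: x=3 → posterior Dirichlet(13, 9, 10, 4, 14/5)
obs 11: x=1 → posterior Dirichlet(13, 10, 10, 4, 14/5)
obs 12: x=2 → posterior Dirichlet(13, 10, 11, 4, 14/5)
obs 13: x=3 → posterior Dirichlet(13, 10, 11, 5, 14/5)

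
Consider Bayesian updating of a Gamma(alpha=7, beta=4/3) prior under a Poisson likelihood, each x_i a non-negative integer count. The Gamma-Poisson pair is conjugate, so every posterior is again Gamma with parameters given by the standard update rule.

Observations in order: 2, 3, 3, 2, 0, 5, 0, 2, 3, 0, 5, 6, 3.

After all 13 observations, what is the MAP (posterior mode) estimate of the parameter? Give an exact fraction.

obs 1: x=2 → posterior Gamma(9, 7/3)
obs 2: x=3 → posterior Gamma(12, 10/3)
obs 3: x=3 → posterior Gamma(15, 13/3)
obs 4: x=2 → posterior Gamma(17, 16/3)
obs 5: x=0 → posterior Gamma(17, 19/3)
obs 6: x=5 → posterior Gamma(22, 22/3)
obs 7: x=0 → posterior Gamma(22, 25/3)
obs 8: x=2 → posterior Gamma(24, 28/3)
obs 9: x=3 → posterior Gamma(27, 31/3)
obs 10: x=0 → posterior Gamma(27, 34/3)
obs 11: x=5 → posterior Gamma(32, 37/3)
obs 12: x=6 → posterior Gamma(38, 40/3)
obs 13: x=3 → posterior Gamma(41, 43/3)

120/43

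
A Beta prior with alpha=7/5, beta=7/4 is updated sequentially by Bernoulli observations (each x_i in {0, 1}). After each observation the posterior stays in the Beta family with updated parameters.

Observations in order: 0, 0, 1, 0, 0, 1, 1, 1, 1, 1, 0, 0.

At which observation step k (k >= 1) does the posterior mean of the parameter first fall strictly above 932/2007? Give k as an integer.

k = 8

obs 1: x=0 → posterior Beta(7/5, 11/4)
obs 2: x=0 → posterior Beta(7/5, 15/4)
obs 3: x=1 → posterior Beta(12/5, 15/4)
obs 4: x=0 → posterior Beta(12/5, 19/4)
obs 5: x=0 → posterior Beta(12/5, 23/4)
obs 6: x=1 → posterior Beta(17/5, 23/4)
obs 7: x=1 → posterior Beta(22/5, 23/4)
obs 8: x=1 → posterior Beta(27/5, 23/4)
obs 9: x=1 → posterior Beta(32/5, 23/4)
obs 10: x=1 → posterior Beta(37/5, 23/4)
obs 11: x=0 → posterior Beta(37/5, 27/4)
obs 12: x=0 → posterior Beta(37/5, 31/4)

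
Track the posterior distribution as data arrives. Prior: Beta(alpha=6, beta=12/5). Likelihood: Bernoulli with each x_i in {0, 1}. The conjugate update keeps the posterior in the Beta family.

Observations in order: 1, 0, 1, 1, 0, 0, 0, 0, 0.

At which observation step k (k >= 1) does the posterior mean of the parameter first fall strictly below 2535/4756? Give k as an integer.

obs 1: x=1 → posterior Beta(7, 12/5)
obs 2: x=0 → posterior Beta(7, 17/5)
obs 3: x=1 → posterior Beta(8, 17/5)
obs 4: x=1 → posterior Beta(9, 17/5)
obs 5: x=0 → posterior Beta(9, 22/5)
obs 6: x=0 → posterior Beta(9, 27/5)
obs 7: x=0 → posterior Beta(9, 32/5)
obs 8: x=0 → posterior Beta(9, 37/5)
obs 9: x=0 → posterior Beta(9, 42/5)

k = 9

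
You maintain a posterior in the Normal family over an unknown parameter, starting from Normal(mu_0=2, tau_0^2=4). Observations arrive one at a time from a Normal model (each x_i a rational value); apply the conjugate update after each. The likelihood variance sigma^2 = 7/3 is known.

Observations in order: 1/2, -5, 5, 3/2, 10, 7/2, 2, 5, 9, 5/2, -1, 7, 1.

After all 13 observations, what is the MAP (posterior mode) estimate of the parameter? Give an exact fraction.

506/163

obs 1: x=1/2 → posterior Normal(20/19, 28/19)
obs 2: x=-5 → posterior Normal(-40/31, 28/31)
obs 3: x=5 → posterior Normal(20/43, 28/43)
obs 4: x=3/2 → posterior Normal(38/55, 28/55)
obs 5: x=10 → posterior Normal(158/67, 28/67)
obs 6: x=7/2 → posterior Normal(200/79, 28/79)
obs 7: x=2 → posterior Normal(32/13, 4/13)
obs 8: x=5 → posterior Normal(284/103, 28/103)
obs 9: x=9 → posterior Normal(392/115, 28/115)
obs 10: x=5/2 → posterior Normal(422/127, 28/127)
obs 11: x=-1 → posterior Normal(410/139, 28/139)
obs 12: x=7 → posterior Normal(494/151, 28/151)
obs 13: x=1 → posterior Normal(506/163, 28/163)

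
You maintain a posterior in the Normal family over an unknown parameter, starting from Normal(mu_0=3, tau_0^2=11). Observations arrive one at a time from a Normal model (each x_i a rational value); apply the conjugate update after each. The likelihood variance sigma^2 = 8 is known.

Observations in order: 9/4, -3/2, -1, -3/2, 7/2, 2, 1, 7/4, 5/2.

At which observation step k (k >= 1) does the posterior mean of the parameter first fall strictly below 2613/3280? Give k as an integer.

obs 1: x=9/4 → posterior Normal(195/76, 88/19)
obs 2: x=-3/2 → posterior Normal(43/40, 44/15)
obs 3: x=-1 → posterior Normal(85/164, 88/41)
obs 4: x=-3/2 → posterior Normal(19/208, 22/13)
obs 5: x=7/2 → posterior Normal(173/252, 88/63)
obs 6: x=2 → posterior Normal(261/296, 44/37)
obs 7: x=1 → posterior Normal(61/68, 88/85)
obs 8: x=7/4 → posterior Normal(191/192, 11/12)
obs 9: x=5/2 → posterior Normal(123/107, 88/107)

k = 3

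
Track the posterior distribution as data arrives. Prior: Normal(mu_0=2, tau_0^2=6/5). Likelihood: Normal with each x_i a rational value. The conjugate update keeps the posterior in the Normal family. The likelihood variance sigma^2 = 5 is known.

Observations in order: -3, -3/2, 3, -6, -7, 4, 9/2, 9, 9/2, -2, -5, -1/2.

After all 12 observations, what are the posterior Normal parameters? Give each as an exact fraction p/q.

mu_0=50/97, tau_0^2=30/97

obs 1: x=-3 → posterior Normal(32/31, 30/31)
obs 2: x=-3/2 → posterior Normal(23/37, 30/37)
obs 3: x=3 → posterior Normal(41/43, 30/43)
obs 4: x=-6 → posterior Normal(5/49, 30/49)
obs 5: x=-7 → posterior Normal(-37/55, 6/11)
obs 6: x=4 → posterior Normal(-13/61, 30/61)
obs 7: x=9/2 → posterior Normal(14/67, 30/67)
obs 8: x=9 → posterior Normal(68/73, 30/73)
obs 9: x=9/2 → posterior Normal(95/79, 30/79)
obs 10: x=-2 → posterior Normal(83/85, 6/17)
obs 11: x=-5 → posterior Normal(53/91, 30/91)
obs 12: x=-1/2 → posterior Normal(50/97, 30/97)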